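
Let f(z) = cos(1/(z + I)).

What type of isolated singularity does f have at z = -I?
Let u = z + I. Then
  cos(1/u) = Σ_{k≥0} (-1)^k (1)^(2k)/((2k)!·u^(2k)) = 1 - 1/(2*u^2) + 1/(24*u^4) + ...
which has infinitely many negative powers of u, so cos(1/(z + I)) has an essential singularity at z = -I.
So the singularity is essential.

Final answer: essential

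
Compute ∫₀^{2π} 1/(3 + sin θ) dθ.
Call the integral J. The integrand is 2π-periodic and we integrate over a full period, so shifting θ does not change the value (θ → θ + π/2 turns sin θ into cos θ). Hence
  J = ∫₀^{2π} dθ/(3 + cos θ).
Put z = e^{iθ}: then cos θ = (z + 1/z)/2, dθ = dz/(iz), and z runs once counterclockwise around |z| = 1:
  J = ∮_{|z|=1} 1/(3 + (z + 1/z)/2) · dz/(iz) = (2/i) ∮_{|z|=1} dz/(z^2 + 6*z + 1).
The roots of z^2 + 6*z + 1 are z = (-3 ± sqrt(3^2 - 1^2)), with sqrt(8) = 2*sqrt(2); their product is 1, so only z₊ = -3 + 2*sqrt(2) lies inside the unit circle (z₋ = -3 - 2*sqrt(2) lies outside).
z₊ is a simple zero of q(z) = z^2 + 6*z + 1, so Res(1/q, z₊) = 1/q'(z₊) with q'(z) = 2*z + 6; and q'(z₊) = (z₊ - z₋) = 4*sqrt(2).
Therefore J = (2/i) · 2πi · 1/(4*sqrt(2)) = 2*pi/(2*sqrt(2)) = sqrt(2)*pi/2

Final answer: sqrt(2)*pi/2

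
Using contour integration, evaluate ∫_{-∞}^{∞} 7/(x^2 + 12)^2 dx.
Let f(z) = 7/(z^2 + 12)^2. The denominator has no real zeros and deg Q - deg P = 4 ≥ 2, so the integral of f over the upper semicircle |z| = R tends to 0 as R → ∞. Closing the contour in the upper half-plane,
  ∫_{-∞}^{∞} f(x) dx = 2πi · Σ Res(f, z_k)  over the poles with Im z_k > 0.

Zeros of the denominator: z^2 + 12 = 0 gives z = ±2*sqrt(3)*I.
Upper half-plane: z = 2*sqrt(3)*I (a pole of order 2).

Write f(z) = g(z)/(z - 2*sqrt(3)*I)^2 with g(z) = 7/(z + 2*sqrt(3)*I)^2. For a double pole, Res(f, z₀) = g'(z₀):
  g'(z) = -14/(z + 2*sqrt(3)*I)^3
  Res(f, 2*sqrt(3)*I) = g'(2*sqrt(3)*I) = -7*sqrt(3)*I/288

∫_{-∞}^{∞} f(x) dx = 2πi · (-7*sqrt(3)*I/288) = 7*sqrt(3)*pi/144

Final answer: 7*sqrt(3)*pi/144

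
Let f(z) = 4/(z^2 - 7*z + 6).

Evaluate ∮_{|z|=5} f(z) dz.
-8*I*pi/5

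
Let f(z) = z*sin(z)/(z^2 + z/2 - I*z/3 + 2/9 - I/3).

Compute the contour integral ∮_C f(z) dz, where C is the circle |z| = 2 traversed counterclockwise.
By the residue theorem, ∮_C f(z) dz = 2πi · (sum of the residues of f at the poles inside |z| = 2).

The denominator factors as (z - 2*I/3)*(z + 1/2 + I/3), so the singularities of f are simple poles at z = 2*I/3, z = -1/2 - I/3.
  |2*I/3|² = 4/9 < 4 = 2², so this pole is inside the contour.
  |-1/2 - I/3|² = 13/36 < 4 = 2², so this pole is inside the contour.

With P(z) = z*sin(z) and Q(z) = z^2 + z/2 - I*z/3 + 2/9 - I/3, each pole is simple, so Res(f, z₀) = P(z₀)/Q'(z₀) with Q'(z) = 2*z + 1/2 - I/3.
  Res(f, 2*I/3) = P(2*I/3)/Q'(2*I/3) = (-2*sinh(2/3)/3)/(1/2 + I) = (-4/15 + 8*I/15)*sinh(2/3)
  Res(f, -1/2 - I/3) = P(-1/2 - I/3)/Q'(-1/2 - I/3) = ((1/2 + I/3)*sin(1/2 + I/3))/(-1/2 - I) = (-7/15 + 4*I/15)*sin(1/2 + I/3)

Sum of residues inside C: (-7/15 + 4*I/15)*sin(1/2 + I/3) + (-4/15 + 8*I/15)*sinh(2/3)
∮_C f(z) dz = 2πi · ((-7/15 + 4*I/15)*sin(1/2 + I/3) + (-4/15 + 8*I/15)*sinh(2/3)) = pi*(-8/15 - 14*I/15)*sin(1/2 + I/3) + pi*(-16/15 - 8*I/15)*sinh(2/3)

Final answer: pi*(-8/15 - 14*I/15)*sin(1/2 + I/3) + pi*(-16/15 - 8*I/15)*sinh(2/3)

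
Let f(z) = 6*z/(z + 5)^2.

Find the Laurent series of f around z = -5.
Put w = z - (-5), i.e. z = w - 5. The denominator is w^2, so it suffices to rewrite the numerator in powers of w.

P(z) = 6*z
P(w - 5) = -30 + 6*w

Dividing each term by w^2:
  f = -30/w^2 + 6/w

Substituting back w = z + 5:
  f(z) = -30/(z + 5)^2 + 6/(z + 5)

The series is finite because the numerator is a polynomial; the negative powers form the principal part, and the coefficient of 1/(z + 5) gives Res(f, -5) = 6.

Final answer: -30/(z + 5)^2 + 6/(z + 5)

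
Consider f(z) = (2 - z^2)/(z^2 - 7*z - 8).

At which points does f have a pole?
The singularities of f are the zeros of the denominator. Factoring,
  z^2 - 7*z - 8 = (z - 8)*(z + 1)
so the candidates are z = 8, z = -1.

Check the numerator P(z) = 2 - z^2 at each one:
  P(8) = -62 ≠ 0, so z = 8 is a (simple) pole.
  P(-1) = 1 ≠ 0, so z = -1 is a (simple) pole.

Poles of f: {-1, 8}

Final answer: {-1, 8}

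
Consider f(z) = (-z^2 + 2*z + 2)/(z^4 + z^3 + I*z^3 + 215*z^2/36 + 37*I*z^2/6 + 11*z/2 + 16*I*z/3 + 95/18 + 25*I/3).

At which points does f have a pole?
{-1 + 3*I/2, -2/3 + 3*I/2, -1/3 - I, 1 - 3*I}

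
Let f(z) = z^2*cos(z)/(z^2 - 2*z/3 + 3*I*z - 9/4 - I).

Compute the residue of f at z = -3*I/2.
27*cosh(3/2)/8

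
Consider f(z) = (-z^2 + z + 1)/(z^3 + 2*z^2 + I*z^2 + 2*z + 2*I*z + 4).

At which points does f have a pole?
{-2, -2*I, I}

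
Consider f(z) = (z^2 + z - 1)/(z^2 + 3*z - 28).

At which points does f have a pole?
The singularities of f are the zeros of the denominator. Factoring,
  z^2 + 3*z - 28 = (z + 7)*(z - 4)
so the candidates are z = -7, z = 4.

Check the numerator P(z) = z^2 + z - 1 at each one:
  P(-7) = 41 ≠ 0, so z = -7 is a (simple) pole.
  P(4) = 19 ≠ 0, so z = 4 is a (simple) pole.

Poles of f: {-7, 4}

Final answer: {-7, 4}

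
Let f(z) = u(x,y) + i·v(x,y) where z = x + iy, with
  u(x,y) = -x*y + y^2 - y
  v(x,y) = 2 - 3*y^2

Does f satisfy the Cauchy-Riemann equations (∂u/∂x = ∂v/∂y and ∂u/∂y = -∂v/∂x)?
∂u/∂x = -y
∂v/∂y = -6*y
∂u/∂y = -x + 2*y - 1
∂v/∂x = 0
∂u/∂x ≠ ∂v/∂y and ∂u/∂y ≠ -∂v/∂x; the Cauchy-Riemann equations are not satisfied, so f is not analytic.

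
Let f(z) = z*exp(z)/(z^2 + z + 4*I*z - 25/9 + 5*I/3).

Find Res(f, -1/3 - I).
Write f(z) = P(z)/Q(z) with P(z) = z*exp(z) and Q(z) = z^2 + z + 4*I*z - 25/9 + 5*I/3.
The denominator factors as Q(z) = (z + 2/3 + 3*I)*(z + 1/3 + I), so z = -1/3 - I is a simple zero of Q and P is analytic there; z = -1/3 - I is therefore a simple pole and
  Res(f, z₀) = P(z₀)/Q'(z₀).

Q'(z) = 2*z + 1 + 4*I, so Q'(-1/3 - I) = 1/3 + 2*I.
P(-1/3 - I) = (-1/3 - I)*exp(-1/3 - I).

Res(f, -1/3 - I) = ((-1/3 - I)*exp(-1/3 - I))/(1/3 + 2*I) = (-19/37 + 3*I/37)*exp(-1/3 - I)

Final answer: (-19/37 + 3*I/37)*exp(-1/3 - I)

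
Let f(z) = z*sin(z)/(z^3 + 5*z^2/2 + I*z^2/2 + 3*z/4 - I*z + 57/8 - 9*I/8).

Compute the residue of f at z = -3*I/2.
Write f(z) = P(z)/Q(z) with P(z) = z*sin(z) and Q(z) = z^3 + 5*z^2/2 + I*z^2/2 + 3*z/4 - I*z + 57/8 - 9*I/8.
The denominator factors as Q(z) = (z - 1/2 - 3*I/2)*(z + 3*I/2)*(z + 3 + I/2), so z = -3*I/2 is a simple zero of Q and P is analytic there; z = -3*I/2 is therefore a simple pole and
  Res(f, z₀) = P(z₀)/Q'(z₀).

Q'(z) = 3*z^2 + 5*z + I*z + 3/4 - I, so Q'(-3*I/2) = -9/2 - 17*I/2.
P(-3*I/2) = -3*sinh(3/2)/2.

Res(f, -3*I/2) = (-3*sinh(3/2)/2)/(-9/2 - 17*I/2) = (27/370 - 51*I/370)*sinh(3/2)

Final answer: (27/370 - 51*I/370)*sinh(3/2)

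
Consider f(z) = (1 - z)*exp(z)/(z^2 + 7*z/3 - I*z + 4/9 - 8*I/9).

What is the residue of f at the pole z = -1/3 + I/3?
Write f(z) = P(z)/Q(z) with P(z) = (1 - z)*exp(z) and Q(z) = z^2 + 7*z/3 - I*z + 4/9 - 8*I/9.
The denominator factors as Q(z) = (z + 1/3 - I/3)*(z + 2 - 2*I/3), so z = -1/3 + I/3 is a simple zero of Q and P is analytic there; z = -1/3 + I/3 is therefore a simple pole and
  Res(f, z₀) = P(z₀)/Q'(z₀).

Q'(z) = 2*z + 7/3 - I, so Q'(-1/3 + I/3) = 5/3 - I/3.
P(-1/3 + I/3) = (4/3 - I/3)*exp(-1/3 + I/3).

Res(f, -1/3 + I/3) = ((4/3 - I/3)*exp(-1/3 + I/3))/(5/3 - I/3) = (21/26 - I/26)*exp(-1/3 + I/3)

Final answer: (21/26 - I/26)*exp(-1/3 + I/3)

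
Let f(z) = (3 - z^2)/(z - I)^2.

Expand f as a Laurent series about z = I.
Put w = z - (I), i.e. z = w + I. The denominator is w^2, so it suffices to rewrite the numerator in powers of w.

P(z) = 3 - z^2
P(w + I) = 4 - 2*I*w - w^2

Dividing each term by w^2:
  f = 4/w^2 - 2*I/w - 1

Substituting back w = z - I:
  f(z) = 4/(z - I)^2 - 2*I/(z - I) - 1

The series is finite because the numerator is a polynomial; the negative powers form the principal part, and the coefficient of 1/(z - I) gives Res(f, I) = -2*I.

Final answer: 4/(z - I)^2 - 2*I/(z - I) - 1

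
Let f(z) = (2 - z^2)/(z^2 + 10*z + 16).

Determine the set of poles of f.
The singularities of f are the zeros of the denominator. Factoring,
  z^2 + 10*z + 16 = (z + 2)*(z + 8)
so the candidates are z = -2, z = -8.

Check the numerator P(z) = 2 - z^2 at each one:
  P(-2) = -2 ≠ 0, so z = -2 is a (simple) pole.
  P(-8) = -62 ≠ 0, so z = -8 is a (simple) pole.

Poles of f: {-8, -2}

Final answer: {-8, -2}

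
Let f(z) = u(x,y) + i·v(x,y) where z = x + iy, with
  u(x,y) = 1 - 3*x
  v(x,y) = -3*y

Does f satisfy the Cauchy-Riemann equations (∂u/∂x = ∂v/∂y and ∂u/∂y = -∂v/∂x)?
∂u/∂x = -3
∂v/∂y = -3
∂u/∂y = 0
∂v/∂x = 0
∂u/∂x = ∂v/∂y and ∂u/∂y = -∂v/∂x hold identically; f is analytic.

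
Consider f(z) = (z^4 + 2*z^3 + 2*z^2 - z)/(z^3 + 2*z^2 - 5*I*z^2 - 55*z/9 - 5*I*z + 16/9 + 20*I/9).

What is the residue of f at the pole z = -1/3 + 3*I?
Write f(z) = P(z)/Q(z) with P(z) = z^4 + 2*z^3 + 2*z^2 - z and Q(z) = z^3 + 2*z^2 - 5*I*z^2 - 55*z/9 - 5*I*z + 16/9 + 20*I/9.
The denominator factors as Q(z) = (z + 2 - 2*I)*(z - 1/3)*(z + 1/3 - 3*I), so z = -1/3 + 3*I is a simple zero of Q and P is analytic there; z = -1/3 + 3*I is therefore a simple pole and
  Res(f, z₀) = P(z₀)/Q'(z₀).

Q'(z) = 3*z^2 + 4*z - 10*I*z - 55/9 - 5*I, so Q'(-1/3 + 3*I) = -37/9 + 13*I/3.
P(-1/3 + 3*I) = 6115/81 - 211*I/9.

Res(f, -1/3 + 3*I) = (6115/81 - 211*I/9)/(-37/9 + 13*I/3) = -150158/13005 - 28037*I/4335

Final answer: -150158/13005 - 28037*I/4335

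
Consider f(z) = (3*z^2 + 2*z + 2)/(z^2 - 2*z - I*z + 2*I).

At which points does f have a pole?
The singularities of f are the zeros of the denominator. Factoring,
  z^2 - 2*z - I*z + 2*I = (z - I)*(z - 2)
so the candidates are z = I, z = 2.

Check the numerator P(z) = 3*z^2 + 2*z + 2 at each one:
  P(I) = -1 + 2*I ≠ 0, so z = I is a (simple) pole.
  P(2) = 18 ≠ 0, so z = 2 is a (simple) pole.

Poles of f: {I, 2}

Final answer: {I, 2}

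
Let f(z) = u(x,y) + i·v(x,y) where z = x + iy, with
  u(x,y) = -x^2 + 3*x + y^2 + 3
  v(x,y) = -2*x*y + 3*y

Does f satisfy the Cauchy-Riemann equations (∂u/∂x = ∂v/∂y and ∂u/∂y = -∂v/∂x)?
∂u/∂x = 3 - 2*x
∂v/∂y = 3 - 2*x
∂u/∂y = 2*y
∂v/∂x = -2*y
∂u/∂x = ∂v/∂y and ∂u/∂y = -∂v/∂x hold identically; f is analytic.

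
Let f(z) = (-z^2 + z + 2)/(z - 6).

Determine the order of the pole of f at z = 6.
1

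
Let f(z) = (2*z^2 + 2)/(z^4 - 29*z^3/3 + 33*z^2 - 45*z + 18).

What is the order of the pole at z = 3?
Factor the denominator:
  z^4 - 29*z^3/3 + 33*z^2 - 45*z + 18 = (z - 3)^3*(z - 2/3)

The numerator P(z) = 2*z^2 + 2 has P(3) = 20 ≠ 0, so no factor of (z - 3) cancels.
Near z = 3 we can therefore write f(z) = g(z)/(z - 3)^3 with g analytic at 3 and g(3) ≠ 0 (g is the numerator divided by the remaining denominator factors).

Hence z = 3 is a pole of order 3.

Final answer: 3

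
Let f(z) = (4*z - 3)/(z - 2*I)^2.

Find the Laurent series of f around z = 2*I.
(-3 + 8*I)/(z - 2*I)^2 + 4/(z - 2*I)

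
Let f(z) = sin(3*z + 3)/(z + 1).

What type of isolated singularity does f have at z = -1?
Let u = z + 1. The argument of sin is 3*z + 3 = 3u, so
  f = sin(3u)/u = ((3u) - (3u)^3/6 + ...)/u = 3 - (9/2)*u^2 + ...
The Laurent expansion about u = 0 has no negative powers; equivalently lim_{z→-1} f(z) = 3 exists and is finite.
So the singularity is removable.

Final answer: removable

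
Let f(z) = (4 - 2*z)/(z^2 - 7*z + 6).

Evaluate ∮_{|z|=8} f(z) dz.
By the residue theorem, ∮_C f(z) dz = 2πi · (sum of the residues of f at the poles inside |z| = 8).

The denominator factors as (z - 1)*(z - 6), so the singularities of f are simple poles at z = 1, z = 6.
  |1|² = 1 < 64 = 8², so this pole is inside the contour.
  |6|² = 36 < 64 = 8², so this pole is inside the contour.

With P(z) = 4 - 2*z and Q(z) = z^2 - 7*z + 6, each pole is simple, so Res(f, z₀) = P(z₀)/Q'(z₀) with Q'(z) = 2*z - 7.
  Res(f, 1) = P(1)/Q'(1) = (2)/(-5) = -2/5
  Res(f, 6) = P(6)/Q'(6) = (-8)/(5) = -8/5

Sum of residues inside C: -2
∮_C f(z) dz = 2πi · (-2) = -4*I*pi

Final answer: -4*I*pi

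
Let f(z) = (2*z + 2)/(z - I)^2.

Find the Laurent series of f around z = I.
Put w = z - (I), i.e. z = w + I. The denominator is w^2, so it suffices to rewrite the numerator in powers of w.

P(z) = 2*z + 2
P(w + I) = 2 + 2*I + 2*w

Dividing each term by w^2:
  f = (2 + 2*I)/w^2 + 2/w

Substituting back w = z - I:
  f(z) = (2 + 2*I)/(z - I)^2 + 2/(z - I)

The series is finite because the numerator is a polynomial; the negative powers form the principal part, and the coefficient of 1/(z - I) gives Res(f, I) = 2.

Final answer: (2 + 2*I)/(z - I)^2 + 2/(z - I)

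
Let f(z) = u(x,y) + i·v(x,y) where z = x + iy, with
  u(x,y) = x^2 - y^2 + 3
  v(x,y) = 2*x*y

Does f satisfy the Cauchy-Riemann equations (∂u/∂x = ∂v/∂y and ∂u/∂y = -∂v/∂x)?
∂u/∂x = 2*x
∂v/∂y = 2*x
∂u/∂y = -2*y
∂v/∂x = 2*y
∂u/∂x = ∂v/∂y and ∂u/∂y = -∂v/∂x hold identically; f is analytic.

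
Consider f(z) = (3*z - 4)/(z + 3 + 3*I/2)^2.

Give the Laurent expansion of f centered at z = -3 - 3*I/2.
Put w = z - (-3 - 3*I/2), i.e. z = w - 3 - 3*I/2. The denominator is w^2, so it suffices to rewrite the numerator in powers of w.

P(z) = 3*z - 4
P(w - 3 - 3*I/2) = -13 - 9*I/2 + 3*w

Dividing each term by w^2:
  f = (-13 - 9*I/2)/w^2 + 3/w

Substituting back w = z + 3 + 3*I/2:
  f(z) = (-13 - 9*I/2)/(z + 3 + 3*I/2)^2 + 3/(z + 3 + 3*I/2)

The series is finite because the numerator is a polynomial; the negative powers form the principal part, and the coefficient of 1/(z + 3 + 3*I/2) gives Res(f, -3 - 3*I/2) = 3.

Final answer: (-13 - 9*I/2)/(z + 3 + 3*I/2)^2 + 3/(z + 3 + 3*I/2)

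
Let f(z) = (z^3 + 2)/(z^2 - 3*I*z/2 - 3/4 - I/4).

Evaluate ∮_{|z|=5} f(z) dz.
pi*(-1/2 - 3*I)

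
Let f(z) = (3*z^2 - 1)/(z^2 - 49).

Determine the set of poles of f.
{-7, 7}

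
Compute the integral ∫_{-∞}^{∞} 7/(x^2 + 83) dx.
Let f(z) = 7/(z^2 + 83). The denominator has no real zeros and deg Q - deg P = 2 ≥ 2, so the integral of f over the upper semicircle |z| = R tends to 0 as R → ∞. Closing the contour in the upper half-plane,
  ∫_{-∞}^{∞} f(x) dx = 2πi · Σ Res(f, z_k)  over the poles with Im z_k > 0.

Zeros of the denominator: z^2 + 83 = 0 gives z = ±sqrt(83)*I.
Upper half-plane: z = sqrt(83)*I (simple).

Each pole is a simple zero of Q(z) = z^2 + 83, so Res(f, z₀) = P(z₀)/Q'(z₀) with P(z) = 7, Q'(z) = 2*z:
  Res(f, sqrt(83)*I) = (7)/(2*sqrt(83)*I) = -7*sqrt(83)*I/166

∫_{-∞}^{∞} f(x) dx = 2πi · (-7*sqrt(83)*I/166) = 7*sqrt(83)*pi/83

Final answer: 7*sqrt(83)*pi/83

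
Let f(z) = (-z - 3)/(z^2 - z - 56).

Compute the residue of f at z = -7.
Write f(z) = P(z)/Q(z) with P(z) = -z - 3 and Q(z) = z^2 - z - 56.
The denominator factors as Q(z) = (z + 7)*(z - 8), so z = -7 is a simple zero of Q and P is analytic there; z = -7 is therefore a simple pole and
  Res(f, z₀) = P(z₀)/Q'(z₀).

Q'(z) = 2*z - 1, so Q'(-7) = -15.
P(-7) = 4.

Res(f, -7) = (4)/(-15) = -4/15

Final answer: -4/15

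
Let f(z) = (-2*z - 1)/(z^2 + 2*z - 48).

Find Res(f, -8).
Write f(z) = P(z)/Q(z) with P(z) = -2*z - 1 and Q(z) = z^2 + 2*z - 48.
The denominator factors as Q(z) = (z + 8)*(z - 6), so z = -8 is a simple zero of Q and P is analytic there; z = -8 is therefore a simple pole and
  Res(f, z₀) = P(z₀)/Q'(z₀).

Q'(z) = 2*z + 2, so Q'(-8) = -14.
P(-8) = 15.

Res(f, -8) = (15)/(-14) = -15/14

Final answer: -15/14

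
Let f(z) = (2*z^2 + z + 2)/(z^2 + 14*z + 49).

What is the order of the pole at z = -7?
2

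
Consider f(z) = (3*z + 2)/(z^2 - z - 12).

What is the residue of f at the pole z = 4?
Write f(z) = P(z)/Q(z) with P(z) = 3*z + 2 and Q(z) = z^2 - z - 12.
The denominator factors as Q(z) = (z - 4)*(z + 3), so z = 4 is a simple zero of Q and P is analytic there; z = 4 is therefore a simple pole and
  Res(f, z₀) = P(z₀)/Q'(z₀).

Q'(z) = 2*z - 1, so Q'(4) = 7.
P(4) = 14.

Res(f, 4) = (14)/(7) = 2

Final answer: 2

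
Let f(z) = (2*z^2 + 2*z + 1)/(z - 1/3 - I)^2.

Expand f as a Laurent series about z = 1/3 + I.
Put w = z - (1/3 + I), i.e. z = w + 1/3 + I. The denominator is w^2, so it suffices to rewrite the numerator in powers of w.

P(z) = 2*z^2 + 2*z + 1
P(w + 1/3 + I) = -1/9 + 10*I/3 + (10/3 + 4*I)*w + 2*w^2

Dividing each term by w^2:
  f = (-1/9 + 10*I/3)/w^2 + (10/3 + 4*I)/w + 2

Substituting back w = z - 1/3 - I:
  f(z) = (-1/9 + 10*I/3)/(z - 1/3 - I)^2 + (10/3 + 4*I)/(z - 1/3 - I) + 2

The series is finite because the numerator is a polynomial; the negative powers form the principal part, and the coefficient of 1/(z - 1/3 - I) gives Res(f, 1/3 + I) = 10/3 + 4*I.

Final answer: (-1/9 + 10*I/3)/(z - 1/3 - I)^2 + (10/3 + 4*I)/(z - 1/3 - I) + 2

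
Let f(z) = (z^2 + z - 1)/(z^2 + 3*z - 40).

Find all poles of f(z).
The singularities of f are the zeros of the denominator. Factoring,
  z^2 + 3*z - 40 = (z + 8)*(z - 5)
so the candidates are z = -8, z = 5.

Check the numerator P(z) = z^2 + z - 1 at each one:
  P(-8) = 55 ≠ 0, so z = -8 is a (simple) pole.
  P(5) = 29 ≠ 0, so z = 5 is a (simple) pole.

Poles of f: {-8, 5}

Final answer: {-8, 5}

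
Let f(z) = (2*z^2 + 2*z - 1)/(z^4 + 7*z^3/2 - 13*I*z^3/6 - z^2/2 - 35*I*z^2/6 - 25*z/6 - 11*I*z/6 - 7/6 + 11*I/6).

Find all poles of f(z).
The singularities of f are the zeros of the denominator. Factoring,
  z^4 + 7*z^3/2 - 13*I*z^3/6 - z^2/2 - 35*I*z^2/6 - 25*z/6 - 11*I*z/6 - 7/6 + 11*I/6 = (z + 3 - 2*I/3)*(z - 1/2 - I/2)*(z - I)*(z + 1)
so the candidates are z = -3 + 2*I/3, z = 1/2 + I/2, z = I, z = -1.

Check the numerator P(z) = 2*z^2 + 2*z - 1 at each one:
  P(-3 + 2*I/3) = 91/9 - 20*I/3 ≠ 0, so z = -3 + 2*I/3 is a (simple) pole.
  P(1/2 + I/2) = 2*I ≠ 0, so z = 1/2 + I/2 is a (simple) pole.
  P(I) = -3 + 2*I ≠ 0, so z = I is a (simple) pole.
  P(-1) = -1 ≠ 0, so z = -1 is a (simple) pole.

Poles of f: {-3 + 2*I/3, -1, I, 1/2 + I/2}

Final answer: {-3 + 2*I/3, -1, I, 1/2 + I/2}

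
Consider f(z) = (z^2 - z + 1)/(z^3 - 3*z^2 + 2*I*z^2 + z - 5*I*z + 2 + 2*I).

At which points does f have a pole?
{-I, 1 - I, 2}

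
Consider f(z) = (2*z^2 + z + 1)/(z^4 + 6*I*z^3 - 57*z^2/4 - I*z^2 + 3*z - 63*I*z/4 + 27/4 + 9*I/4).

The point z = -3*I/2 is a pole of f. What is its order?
2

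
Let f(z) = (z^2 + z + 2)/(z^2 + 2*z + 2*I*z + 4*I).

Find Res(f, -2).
Write f(z) = P(z)/Q(z) with P(z) = z^2 + z + 2 and Q(z) = z^2 + 2*z + 2*I*z + 4*I.
The denominator factors as Q(z) = (z + 2)*(z + 2*I), so z = -2 is a simple zero of Q and P is analytic there; z = -2 is therefore a simple pole and
  Res(f, z₀) = P(z₀)/Q'(z₀).

Q'(z) = 2*z + 2 + 2*I, so Q'(-2) = -2 + 2*I.
P(-2) = 4.

Res(f, -2) = (4)/(-2 + 2*I) = -1 - I

Final answer: -1 - I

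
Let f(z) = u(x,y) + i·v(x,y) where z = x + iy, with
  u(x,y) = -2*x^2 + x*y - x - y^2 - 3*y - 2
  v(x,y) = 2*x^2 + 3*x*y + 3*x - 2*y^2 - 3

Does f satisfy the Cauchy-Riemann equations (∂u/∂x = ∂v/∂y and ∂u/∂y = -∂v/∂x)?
∂u/∂x = -4*x + y - 1
∂v/∂y = 3*x - 4*y
∂u/∂y = x - 2*y - 3
∂v/∂x = 4*x + 3*y + 3
∂u/∂x ≠ ∂v/∂y and ∂u/∂y ≠ -∂v/∂x; the Cauchy-Riemann equations are not satisfied, so f is not analytic.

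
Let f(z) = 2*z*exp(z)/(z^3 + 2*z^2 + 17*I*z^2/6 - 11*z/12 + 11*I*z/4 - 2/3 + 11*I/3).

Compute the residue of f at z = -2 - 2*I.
Write f(z) = P(z)/Q(z) with P(z) = 2*z*exp(z) and Q(z) = z^3 + 2*z^2 + 17*I*z^2/6 - 11*z/12 + 11*I*z/4 - 2/3 + 11*I/3.
The denominator factors as Q(z) = (z - 1/2 + 3*I/2)*(z + 2 + 2*I)*(z + 1/2 - 2*I/3), so z = -2 - 2*I is a simple zero of Q and P is analytic there; z = -2 - 2*I is therefore a simple pole and
  Res(f, z₀) = P(z₀)/Q'(z₀).

Q'(z) = 3*z^2 + 4*z + 17*I*z/3 - 11/12 + 11*I/4, so Q'(-2 - 2*I) = 29/12 + 89*I/12.
P(-2 - 2*I) = (-4 - 4*I)*exp(-2 - 2*I).

Res(f, -2 - 2*I) = ((-4 - 4*I)*exp(-2 - 2*I))/(29/12 + 89*I/12) = (-2832/4381 + 1440*I/4381)*exp(-2 - 2*I)

Final answer: (-2832/4381 + 1440*I/4381)*exp(-2 - 2*I)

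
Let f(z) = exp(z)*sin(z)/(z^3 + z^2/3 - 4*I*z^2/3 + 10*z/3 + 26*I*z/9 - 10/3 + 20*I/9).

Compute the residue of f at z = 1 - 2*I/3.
(315/2669 + 342*I/2669)*exp(1 - 2*I/3)*sin(1 - 2*I/3)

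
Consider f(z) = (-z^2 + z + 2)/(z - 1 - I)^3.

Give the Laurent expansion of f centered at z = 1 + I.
(3 - I)/(z - 1 - I)^3 + (-1 - 2*I)/(z - 1 - I)^2 - 1/(z - 1 - I)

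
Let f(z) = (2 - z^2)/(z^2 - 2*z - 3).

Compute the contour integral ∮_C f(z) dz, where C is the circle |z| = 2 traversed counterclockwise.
By the residue theorem, ∮_C f(z) dz = 2πi · (sum of the residues of f at the poles inside |z| = 2).

The denominator factors as (z - 3)*(z + 1), so the singularities of f are simple poles at z = 3, z = -1.
  |3|² = 9 > 4 = 2², so this pole is outside the contour.
  |-1|² = 1 < 4 = 2², so this pole is inside the contour.

With P(z) = 2 - z^2 and Q(z) = z^2 - 2*z - 3, each pole is simple, so Res(f, z₀) = P(z₀)/Q'(z₀) with Q'(z) = 2*z - 2.
  Res(f, -1) = P(-1)/Q'(-1) = (1)/(-4) = -1/4

∮_C f(z) dz = 2πi · (-1/4) = -I*pi/2

Final answer: -I*pi/2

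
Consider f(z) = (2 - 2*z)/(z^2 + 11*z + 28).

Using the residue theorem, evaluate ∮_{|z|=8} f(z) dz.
By the residue theorem, ∮_C f(z) dz = 2πi · (sum of the residues of f at the poles inside |z| = 8).

The denominator factors as (z + 7)*(z + 4), so the singularities of f are simple poles at z = -7, z = -4.
  |-7|² = 49 < 64 = 8², so this pole is inside the contour.
  |-4|² = 16 < 64 = 8², so this pole is inside the contour.

With P(z) = 2 - 2*z and Q(z) = z^2 + 11*z + 28, each pole is simple, so Res(f, z₀) = P(z₀)/Q'(z₀) with Q'(z) = 2*z + 11.
  Res(f, -7) = P(-7)/Q'(-7) = (16)/(-3) = -16/3
  Res(f, -4) = P(-4)/Q'(-4) = (10)/(3) = 10/3

Sum of residues inside C: -2
∮_C f(z) dz = 2πi · (-2) = -4*I*pi

Final answer: -4*I*pi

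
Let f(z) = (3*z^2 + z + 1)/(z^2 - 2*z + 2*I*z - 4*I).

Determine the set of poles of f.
{-2*I, 2}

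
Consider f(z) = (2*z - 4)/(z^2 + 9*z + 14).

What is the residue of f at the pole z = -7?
Write f(z) = P(z)/Q(z) with P(z) = 2*z - 4 and Q(z) = z^2 + 9*z + 14.
The denominator factors as Q(z) = (z + 7)*(z + 2), so z = -7 is a simple zero of Q and P is analytic there; z = -7 is therefore a simple pole and
  Res(f, z₀) = P(z₀)/Q'(z₀).

Q'(z) = 2*z + 9, so Q'(-7) = -5.
P(-7) = -18.

Res(f, -7) = (-18)/(-5) = 18/5

Final answer: 18/5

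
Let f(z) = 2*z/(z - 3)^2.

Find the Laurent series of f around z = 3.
Put w = z - (3), i.e. z = w + 3. The denominator is w^2, so it suffices to rewrite the numerator in powers of w.

P(z) = 2*z
P(w + 3) = 6 + 2*w

Dividing each term by w^2:
  f = 6/w^2 + 2/w

Substituting back w = z - 3:
  f(z) = 6/(z - 3)^2 + 2/(z - 3)

The series is finite because the numerator is a polynomial; the negative powers form the principal part, and the coefficient of 1/(z - 3) gives Res(f, 3) = 2.

Final answer: 6/(z - 3)^2 + 2/(z - 3)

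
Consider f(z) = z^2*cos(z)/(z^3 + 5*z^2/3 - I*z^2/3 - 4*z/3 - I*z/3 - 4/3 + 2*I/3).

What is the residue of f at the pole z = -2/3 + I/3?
(-59/442 + 87*I/442)*cos(2/3 - I/3)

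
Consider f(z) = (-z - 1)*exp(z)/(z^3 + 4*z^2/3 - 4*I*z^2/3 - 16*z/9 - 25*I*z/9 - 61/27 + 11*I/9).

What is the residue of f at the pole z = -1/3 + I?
Write f(z) = P(z)/Q(z) with P(z) = (-z - 1)*exp(z) and Q(z) = z^3 + 4*z^2/3 - 4*I*z^2/3 - 16*z/9 - 25*I*z/9 - 61/27 + 11*I/9.
The denominator factors as Q(z) = (z + 2 + I/3)*(z + 1/3 - I)*(z - 1 - 2*I/3), so z = -1/3 + I is a simple zero of Q and P is analytic there; z = -1/3 + I is therefore a simple pole and
  Res(f, z₀) = P(z₀)/Q'(z₀).

Q'(z) = 3*z^2 + 8*z/3 - 8*I*z/3 - 16/9 - 25*I/9, so Q'(-1/3 + I) = -8/3 - 11*I/9.
P(-1/3 + I) = (-2/3 - I)*exp(-1/3 + I).

Res(f, -1/3 + I) = ((-2/3 - I)*exp(-1/3 + I))/(-8/3 - 11*I/9) = (243/697 + 150*I/697)*exp(-1/3 + I)

Final answer: (243/697 + 150*I/697)*exp(-1/3 + I)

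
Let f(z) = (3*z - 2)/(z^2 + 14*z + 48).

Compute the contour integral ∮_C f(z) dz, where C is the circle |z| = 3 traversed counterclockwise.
0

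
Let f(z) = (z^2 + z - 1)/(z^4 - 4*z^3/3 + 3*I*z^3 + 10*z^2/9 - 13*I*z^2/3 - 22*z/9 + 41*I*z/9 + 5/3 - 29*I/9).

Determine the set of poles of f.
The singularities of f are the zeros of the denominator. Factoring,
  z^4 - 4*z^3/3 + 3*I*z^3 + 10*z^2/9 - 13*I*z^2/3 - 22*z/9 + 41*I*z/9 + 5/3 - 29*I/9 = (z - 1)*(z - I)*(z - 2/3 + I)*(z + 1/3 + 3*I)
so the candidates are z = 1, z = I, z = 2/3 - I, z = -1/3 - 3*I.

Check the numerator P(z) = z^2 + z - 1 at each one:
  P(1) = 1 ≠ 0, so z = 1 is a (simple) pole.
  P(I) = -2 + I ≠ 0, so z = I is a (simple) pole.
  P(2/3 - I) = -8/9 - 7*I/3 ≠ 0, so z = 2/3 - I is a (simple) pole.
  P(-1/3 - 3*I) = -92/9 - I ≠ 0, so z = -1/3 - 3*I is a (simple) pole.

Poles of f: {-1/3 - 3*I, I, 2/3 - I, 1}

Final answer: {-1/3 - 3*I, I, 2/3 - I, 1}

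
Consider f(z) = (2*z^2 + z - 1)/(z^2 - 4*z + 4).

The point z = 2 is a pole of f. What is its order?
Factor the denominator:
  z^2 - 4*z + 4 = (z - 2)^2

The numerator P(z) = 2*z^2 + z - 1 has P(2) = 9 ≠ 0, so no factor of (z - 2) cancels.
Near z = 2 we can therefore write f(z) = g(z)/(z - 2)^2 with g analytic at 2 and g(2) ≠ 0 (g is just the numerator).

Hence z = 2 is a pole of order 2.

Final answer: 2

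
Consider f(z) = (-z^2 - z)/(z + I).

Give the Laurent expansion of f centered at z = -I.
Put w = z - (-I), i.e. z = w - I. The denominator is w, so it suffices to rewrite the numerator in powers of w.

P(z) = -z^2 - z
P(w - I) = 1 + I + (-1 + 2*I)*w - w^2

Dividing each term by w:
  f = (1 + I)/w - 1 + 2*I - w

Substituting back w = z + I:
  f(z) = (1 + I)/(z + I) - 1 + 2*I - (z + I)

The series is finite because the numerator is a polynomial; the negative powers form the principal part, and the coefficient of 1/(z + I) gives Res(f, -I) = 1 + I.

Final answer: (1 + I)/(z + I) - 1 + 2*I - (z + I)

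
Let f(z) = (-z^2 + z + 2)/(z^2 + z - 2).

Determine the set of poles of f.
{-2, 1}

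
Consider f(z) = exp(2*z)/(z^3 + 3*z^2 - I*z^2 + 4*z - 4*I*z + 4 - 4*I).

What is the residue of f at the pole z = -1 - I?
(-1/5 + I/10)*exp(-2 - 2*I)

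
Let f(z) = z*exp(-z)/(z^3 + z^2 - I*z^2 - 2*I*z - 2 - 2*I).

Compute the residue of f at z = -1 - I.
Write f(z) = P(z)/Q(z) with P(z) = z*exp(-z) and Q(z) = z^3 + z^2 - I*z^2 - 2*I*z - 2 - 2*I.
The denominator factors as Q(z) = (z + 1 + I)*(z - 1 - I)*(z + 1 - I), so z = -1 - I is a simple zero of Q and P is analytic there; z = -1 - I is therefore a simple pole and
  Res(f, z₀) = P(z₀)/Q'(z₀).

Q'(z) = 3*z^2 + 2*z - 2*I*z - 2*I, so Q'(-1 - I) = -4 + 4*I.
P(-1 - I) = (-1 - I)*exp(1 + I).

Res(f, -1 - I) = ((-1 - I)*exp(1 + I))/(-4 + 4*I) = I*exp(1 + I)/4

Final answer: I*exp(1 + I)/4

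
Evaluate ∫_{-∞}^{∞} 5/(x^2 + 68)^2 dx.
5*sqrt(17)*pi/4624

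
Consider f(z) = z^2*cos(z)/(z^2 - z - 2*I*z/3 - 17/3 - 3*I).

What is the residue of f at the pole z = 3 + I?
(432/241 + 174*I/241)*cos(3 + I)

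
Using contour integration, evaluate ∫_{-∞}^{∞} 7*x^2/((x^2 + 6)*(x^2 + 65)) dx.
7*pi*(-sqrt(6) + sqrt(65))/59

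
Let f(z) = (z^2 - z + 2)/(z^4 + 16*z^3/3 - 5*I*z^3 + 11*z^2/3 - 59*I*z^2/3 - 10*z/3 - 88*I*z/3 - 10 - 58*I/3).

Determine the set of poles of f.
The singularities of f are the zeros of the denominator. Factoring,
  z^4 + 16*z^3/3 - 5*I*z^3 + 11*z^2/3 - 59*I*z^2/3 - 10*z/3 - 88*I*z/3 - 10 - 58*I/3 = (z + 3 - 2*I)*(z + 1 - I)*(z + 1 + I)*(z + 1/3 - 3*I)
so the candidates are z = -3 + 2*I, z = -1 + I, z = -1 - I, z = -1/3 + 3*I.

Check the numerator P(z) = z^2 - z + 2 at each one:
  P(-3 + 2*I) = 10 - 14*I ≠ 0, so z = -3 + 2*I is a (simple) pole.
  P(-1 + I) = 3 - 3*I ≠ 0, so z = -1 + I is a (simple) pole.
  P(-1 - I) = 3 + 3*I ≠ 0, so z = -1 - I is a (simple) pole.
  P(-1/3 + 3*I) = -59/9 - 5*I ≠ 0, so z = -1/3 + 3*I is a (simple) pole.

Poles of f: {-3 + 2*I, -1 - I, -1 + I, -1/3 + 3*I}

Final answer: {-3 + 2*I, -1 - I, -1 + I, -1/3 + 3*I}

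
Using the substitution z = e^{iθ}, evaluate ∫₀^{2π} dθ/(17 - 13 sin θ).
Call the integral J. The integrand is 2π-periodic and we integrate over a full period, so shifting θ does not change the value (θ → θ + π/2 turns sin θ into cos θ; θ → θ + π flips the sign of the trig term). Hence
  J = ∫₀^{2π} dθ/(17 + 13 cos θ).
Put z = e^{iθ}: then cos θ = (z + 1/z)/2, dθ = dz/(iz), and z runs once counterclockwise around |z| = 1:
  J = ∮_{|z|=1} 1/(17 + 13*(z + 1/z)/2) · dz/(iz) = (2/i) ∮_{|z|=1} dz/(13*z^2 + 34*z + 13).
The roots of 13*z^2 + 34*z + 13 are z = (-17 ± sqrt(17^2 - 13^2))/13, with sqrt(120) = 2*sqrt(30); their product is 1, so only z₊ = -17/13 + 2*sqrt(30)/13 lies inside the unit circle (z₋ = -17/13 - 2*sqrt(30)/13 lies outside).
z₊ is a simple zero of q(z) = 13*z^2 + 34*z + 13, so Res(1/q, z₊) = 1/q'(z₊) with q'(z) = 26*z + 34; and q'(z₊) = 13*(z₊ - z₋) = 4*sqrt(30).
Therefore J = (2/i) · 2πi · 1/(4*sqrt(30)) = 2*pi/(2*sqrt(30)) = sqrt(30)*pi/30

Final answer: sqrt(30)*pi/30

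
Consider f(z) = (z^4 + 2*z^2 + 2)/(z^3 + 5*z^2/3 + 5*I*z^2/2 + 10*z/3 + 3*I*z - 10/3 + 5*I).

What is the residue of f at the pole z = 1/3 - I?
Write f(z) = P(z)/Q(z) with P(z) = z^4 + 2*z^2 + 2 and Q(z) = z^3 + 5*z^2/3 + 5*I*z^2/2 + 10*z/3 + 3*I*z - 10/3 + 5*I.
The denominator factors as Q(z) = (z - 1/3 + I)*(z + 1 - 3*I/2)*(z + 1 + 3*I), so z = 1/3 - I is a simple zero of Q and P is analytic there; z = 1/3 - I is therefore a simple pole and
  Res(f, z₀) = P(z₀)/Q'(z₀).

Q'(z) = 3*z^2 + 10*z/3 + 5*I*z + 10/3 + 3*I, so Q'(1/3 - I) = 61/9 - 2*I/3.
P(1/3 - I) = 46/81 - 4*I/27.

Res(f, 1/3 - I) = (46/81 - 4*I/27)/(61/9 - 2*I/3) = 2878/33813 - 152*I/11271

Final answer: 2878/33813 - 152*I/11271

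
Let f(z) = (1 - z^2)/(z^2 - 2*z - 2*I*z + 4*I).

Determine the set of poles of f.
The singularities of f are the zeros of the denominator. Factoring,
  z^2 - 2*z - 2*I*z + 4*I = (z - 2)*(z - 2*I)
so the candidates are z = 2, z = 2*I.

Check the numerator P(z) = 1 - z^2 at each one:
  P(2) = -3 ≠ 0, so z = 2 is a (simple) pole.
  P(2*I) = 5 ≠ 0, so z = 2*I is a (simple) pole.

Poles of f: {2*I, 2}

Final answer: {2*I, 2}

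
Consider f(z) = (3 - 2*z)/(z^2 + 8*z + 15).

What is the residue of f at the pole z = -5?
Write f(z) = P(z)/Q(z) with P(z) = 3 - 2*z and Q(z) = z^2 + 8*z + 15.
The denominator factors as Q(z) = (z + 3)*(z + 5), so z = -5 is a simple zero of Q and P is analytic there; z = -5 is therefore a simple pole and
  Res(f, z₀) = P(z₀)/Q'(z₀).

Q'(z) = 2*z + 8, so Q'(-5) = -2.
P(-5) = 13.

Res(f, -5) = (13)/(-2) = -13/2

Final answer: -13/2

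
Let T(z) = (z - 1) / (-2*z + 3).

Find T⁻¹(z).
Set w = T(z) = (z - 1) / (-2*z + 3) and solve for z:
  w*(-2*z + 3) = z - 1
  3*w + z*(-2*w - 1) + 1 = 0
  z*(-2*w - 1) = -3*w - 1
  z = (3*w + 1)/(2*w + 1)
Renaming the variable, T⁻¹(z) = (3*z + 1)/(2*z + 1).
(Check: ad - bc = 1 ≠ 0, so T is invertible.)

Final answer: (3*z + 1)/(2*z + 1)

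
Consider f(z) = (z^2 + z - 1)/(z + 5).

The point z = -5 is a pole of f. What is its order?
Factor the denominator:
  z + 5 = (z + 5)

The numerator P(z) = z^2 + z - 1 has P(-5) = 19 ≠ 0, so no factor of (z + 5) cancels.
Near z = -5 we can therefore write f(z) = g(z)/(z + 5) with g analytic at -5 and g(-5) ≠ 0 (g is just the numerator).

Hence z = -5 is a pole of order 1.

Final answer: 1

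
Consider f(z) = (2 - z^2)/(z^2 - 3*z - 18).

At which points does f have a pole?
The singularities of f are the zeros of the denominator. Factoring,
  z^2 - 3*z - 18 = (z - 6)*(z + 3)
so the candidates are z = 6, z = -3.

Check the numerator P(z) = 2 - z^2 at each one:
  P(6) = -34 ≠ 0, so z = 6 is a (simple) pole.
  P(-3) = -7 ≠ 0, so z = -3 is a (simple) pole.

Poles of f: {-3, 6}

Final answer: {-3, 6}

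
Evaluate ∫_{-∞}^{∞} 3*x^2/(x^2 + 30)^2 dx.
Let f(z) = 3*z^2/(z^2 + 30)^2. The denominator has no real zeros and deg Q - deg P = 2 ≥ 2, so the integral of f over the upper semicircle |z| = R tends to 0 as R → ∞. Closing the contour in the upper half-plane,
  ∫_{-∞}^{∞} f(x) dx = 2πi · Σ Res(f, z_k)  over the poles with Im z_k > 0.

Zeros of the denominator: z^2 + 30 = 0 gives z = ±sqrt(30)*I.
Upper half-plane: z = sqrt(30)*I (a pole of order 2).

Write f(z) = g(z)/(z - sqrt(30)*I)^2 with g(z) = 3*z^2/(z + sqrt(30)*I)^2. For a double pole, Res(f, z₀) = g'(z₀):
  g'(z) = 6*sqrt(30)*I*z/(z + sqrt(30)*I)^3
  Res(f, sqrt(30)*I) = g'(sqrt(30)*I) = -sqrt(30)*I/40

∫_{-∞}^{∞} f(x) dx = 2πi · (-sqrt(30)*I/40) = sqrt(30)*pi/20

Final answer: sqrt(30)*pi/20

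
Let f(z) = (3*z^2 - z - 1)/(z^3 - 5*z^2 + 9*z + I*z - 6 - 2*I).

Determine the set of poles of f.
The singularities of f are the zeros of the denominator. Factoring,
  z^3 - 5*z^2 + 9*z + I*z - 6 - 2*I = (z - 1 - I)*(z - 2 + I)*(z - 2)
so the candidates are z = 1 + I, z = 2 - I, z = 2.

Check the numerator P(z) = 3*z^2 - z - 1 at each one:
  P(1 + I) = -2 + 5*I ≠ 0, so z = 1 + I is a (simple) pole.
  P(2 - I) = 6 - 11*I ≠ 0, so z = 2 - I is a (simple) pole.
  P(2) = 9 ≠ 0, so z = 2 is a (simple) pole.

Poles of f: {1 + I, 2 - I, 2}

Final answer: {1 + I, 2 - I, 2}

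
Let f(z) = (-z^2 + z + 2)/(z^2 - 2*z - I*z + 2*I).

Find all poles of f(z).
{I}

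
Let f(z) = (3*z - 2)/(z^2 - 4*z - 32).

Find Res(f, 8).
Write f(z) = P(z)/Q(z) with P(z) = 3*z - 2 and Q(z) = z^2 - 4*z - 32.
The denominator factors as Q(z) = (z + 4)*(z - 8), so z = 8 is a simple zero of Q and P is analytic there; z = 8 is therefore a simple pole and
  Res(f, z₀) = P(z₀)/Q'(z₀).

Q'(z) = 2*z - 4, so Q'(8) = 12.
P(8) = 22.

Res(f, 8) = (22)/(12) = 11/6

Final answer: 11/6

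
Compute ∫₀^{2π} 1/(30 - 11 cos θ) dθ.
2*sqrt(779)*pi/779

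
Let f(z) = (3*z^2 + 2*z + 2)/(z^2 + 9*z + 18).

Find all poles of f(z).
The singularities of f are the zeros of the denominator. Factoring,
  z^2 + 9*z + 18 = (z + 3)*(z + 6)
so the candidates are z = -3, z = -6.

Check the numerator P(z) = 3*z^2 + 2*z + 2 at each one:
  P(-3) = 23 ≠ 0, so z = -3 is a (simple) pole.
  P(-6) = 98 ≠ 0, so z = -6 is a (simple) pole.

Poles of f: {-6, -3}

Final answer: {-6, -3}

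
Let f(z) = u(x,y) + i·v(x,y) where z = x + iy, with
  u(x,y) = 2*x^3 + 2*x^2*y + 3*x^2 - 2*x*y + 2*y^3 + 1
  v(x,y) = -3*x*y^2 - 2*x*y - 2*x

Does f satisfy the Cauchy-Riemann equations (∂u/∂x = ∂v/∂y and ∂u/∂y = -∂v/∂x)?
∂u/∂x = 6*x^2 + 4*x*y + 6*x - 2*y
∂v/∂y = -6*x*y - 2*x
∂u/∂y = 2*x^2 - 2*x + 6*y^2
∂v/∂x = -3*y^2 - 2*y - 2
∂u/∂x ≠ ∂v/∂y and ∂u/∂y ≠ -∂v/∂x; the Cauchy-Riemann equations are not satisfied, so f is not analytic.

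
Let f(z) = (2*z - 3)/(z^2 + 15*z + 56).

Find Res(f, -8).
Write f(z) = P(z)/Q(z) with P(z) = 2*z - 3 and Q(z) = z^2 + 15*z + 56.
The denominator factors as Q(z) = (z + 7)*(z + 8), so z = -8 is a simple zero of Q and P is analytic there; z = -8 is therefore a simple pole and
  Res(f, z₀) = P(z₀)/Q'(z₀).

Q'(z) = 2*z + 15, so Q'(-8) = -1.
P(-8) = -19.

Res(f, -8) = (-19)/(-1) = 19

Final answer: 19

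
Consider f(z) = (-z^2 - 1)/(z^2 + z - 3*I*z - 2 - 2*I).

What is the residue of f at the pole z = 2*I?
Write f(z) = P(z)/Q(z) with P(z) = -z^2 - 1 and Q(z) = z^2 + z - 3*I*z - 2 - 2*I.
The denominator factors as Q(z) = (z + 1 - I)*(z - 2*I), so z = 2*I is a simple zero of Q and P is analytic there; z = 2*I is therefore a simple pole and
  Res(f, z₀) = P(z₀)/Q'(z₀).

Q'(z) = 2*z + 1 - 3*I, so Q'(2*I) = 1 + I.
P(2*I) = 3.

Res(f, 2*I) = (3)/(1 + I) = 3/2 - 3*I/2

Final answer: 3/2 - 3*I/2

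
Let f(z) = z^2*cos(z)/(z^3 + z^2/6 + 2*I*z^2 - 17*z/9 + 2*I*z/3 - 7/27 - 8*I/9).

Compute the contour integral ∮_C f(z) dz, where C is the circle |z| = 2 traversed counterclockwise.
By the residue theorem, ∮_C f(z) dz = 2πi · (sum of the residues of f at the poles inside |z| = 2).

The denominator factors as (z + 1 + I/3)*(z - 1/3 + I)*(z - 1/2 + 2*I/3), so the singularities of f are simple poles at z = -1 - I/3, z = 1/3 - I, z = 1/2 - 2*I/3.
  |-1 - I/3|² = 10/9 < 4 = 2², so this pole is inside the contour.
  |1/3 - I|² = 10/9 < 4 = 2², so this pole is inside the contour.
  |1/2 - 2*I/3|² = 25/36 < 4 = 2², so this pole is inside the contour.

With P(z) = z^2*cos(z) and Q(z) = z^3 + z^2/6 + 2*I*z^2 - 17*z/9 + 2*I*z/3 - 7/27 - 8*I/9, each pole is simple, so Res(f, z₀) = P(z₀)/Q'(z₀) with Q'(z) = 3*z^2 + z/3 + 4*I*z - 17/9 + 2*I/3.
  Res(f, -1 - I/3) = P(-1 - I/3)/Q'(-1 - I/3) = ((8/9 + 2*I/3)*cos(1 + I/3))/(16/9 - 13*I/9) = (2/17 + 8*I/17)*cos(1 + I/3)
  Res(f, 1/3 - I) = P(1/3 - I)/Q'(1/3 - I) = ((-8/9 - 2*I/3)*cos(1/3 - I))/(-4/9 - I/3) = 2*cos(1/3 - I)
  Res(f, 1/2 - 2*I/3) = P(1/2 - 2*I/3)/Q'(1/2 - 2*I/3) = ((-7/36 - 2*I/3)*cos(1/2 - 2*I/3))/(13/36 + 4*I/9) = (-19/17 - 8*I/17)*cos(1/2 - 2*I/3)

Sum of residues inside C: (-19/17 - 8*I/17)*cos(1/2 - 2*I/3) + (2/17 + 8*I/17)*cos(1 + I/3) + 2*cos(1/3 - I)
∮_C f(z) dz = 2πi · ((-19/17 - 8*I/17)*cos(1/2 - 2*I/3) + (2/17 + 8*I/17)*cos(1 + I/3) + 2*cos(1/3 - I)) = pi*(16/17 - 38*I/17)*cos(1/2 - 2*I/3) + pi*(-16/17 + 4*I/17)*cos(1 + I/3) + 4*I*pi*cos(1/3 - I)

Final answer: pi*(16/17 - 38*I/17)*cos(1/2 - 2*I/3) + pi*(-16/17 + 4*I/17)*cos(1 + I/3) + 4*I*pi*cos(1/3 - I)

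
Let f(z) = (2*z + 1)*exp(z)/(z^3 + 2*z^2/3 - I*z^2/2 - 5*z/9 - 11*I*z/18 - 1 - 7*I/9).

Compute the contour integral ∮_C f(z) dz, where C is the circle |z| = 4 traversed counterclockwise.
By the residue theorem, ∮_C f(z) dz = 2πi · (sum of the residues of f at the poles inside |z| = 4).

The denominator factors as (z - 1 - I/2)*(z + 1 - 2*I/3)*(z + 2/3 + 2*I/3), so the singularities of f are simple poles at z = 1 + I/2, z = -1 + 2*I/3, z = -2/3 - 2*I/3.
  |1 + I/2|² = 5/4 < 16 = 4², so this pole is inside the contour.
  |-1 + 2*I/3|² = 13/9 < 16 = 4², so this pole is inside the contour.
  |-2/3 - 2*I/3|² = 8/9 < 16 = 4², so this pole is inside the contour.

With P(z) = (2*z + 1)*exp(z) and Q(z) = z^3 + 2*z^2/3 - I*z^2/2 - 5*z/9 - 11*I*z/18 - 1 - 7*I/9, each pole is simple, so Res(f, z₀) = P(z₀)/Q'(z₀) with Q'(z) = 3*z^2 + 4*z/3 - I*z - 5/9 - 11*I/18.
  Res(f, 1 + I/2) = P(1 + I/2)/Q'(1 + I/2) = ((3 + I)*exp(1 + I/2))/(127/36 + 37*I/18) = (3276/4321 - 684*I/4321)*exp(1 + I/2)
  Res(f, -1 + 2*I/3) = P(-1 + 2*I/3)/Q'(-1 + 2*I/3) = ((-1 + 4*I/3)*exp(-1 + 2*I/3))/(4/9 - 49*I/18) = (-264/493 - 138*I/493)*exp(-1 + 2*I/3)
  Res(f, -2/3 - 2*I/3) = P(-2/3 - 2*I/3)/Q'(-2/3 - 2*I/3) = ((-1/3 - 4*I/3)*exp(-2/3 - 2*I/3))/(-19/9 + 11*I/6) = (-564/2533 + 1110*I/2533)*exp(-2/3 - 2*I/3)

Sum of residues inside C: (-264/493 - 138*I/493)*exp(-1 + 2*I/3) + (-564/2533 + 1110*I/2533)*exp(-2/3 - 2*I/3) + (3276/4321 - 684*I/4321)*exp(1 + I/2)
∮_C f(z) dz = 2πi · ((-264/493 - 138*I/493)*exp(-1 + 2*I/3) + (-564/2533 + 1110*I/2533)*exp(-2/3 - 2*I/3) + (3276/4321 - 684*I/4321)*exp(1 + I/2)) = pi*(276/493 - 528*I/493)*exp(-1 + 2*I/3) + pi*(-2220/2533 - 1128*I/2533)*exp(-2/3 - 2*I/3) + pi*(1368/4321 + 6552*I/4321)*exp(1 + I/2)

Final answer: pi*(276/493 - 528*I/493)*exp(-1 + 2*I/3) + pi*(-2220/2533 - 1128*I/2533)*exp(-2/3 - 2*I/3) + pi*(1368/4321 + 6552*I/4321)*exp(1 + I/2)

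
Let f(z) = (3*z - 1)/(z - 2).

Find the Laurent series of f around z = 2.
5/(z - 2) + 3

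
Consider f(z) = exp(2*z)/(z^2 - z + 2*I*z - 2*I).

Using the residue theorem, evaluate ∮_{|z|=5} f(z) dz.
pi*(-4/5 - 2*I/5)*exp(-4*I) + pi*(4/5 + 2*I/5)*exp(2)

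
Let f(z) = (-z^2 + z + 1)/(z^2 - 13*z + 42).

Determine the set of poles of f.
The singularities of f are the zeros of the denominator. Factoring,
  z^2 - 13*z + 42 = (z - 7)*(z - 6)
so the candidates are z = 7, z = 6.

Check the numerator P(z) = -z^2 + z + 1 at each one:
  P(7) = -41 ≠ 0, so z = 7 is a (simple) pole.
  P(6) = -29 ≠ 0, so z = 6 is a (simple) pole.

Poles of f: {6, 7}

Final answer: {6, 7}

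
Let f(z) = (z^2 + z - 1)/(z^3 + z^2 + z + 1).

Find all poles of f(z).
The singularities of f are the zeros of the denominator. Factoring,
  z^3 + z^2 + z + 1 = (z + I)*(z - I)*(z + 1)
so the candidates are z = -I, z = I, z = -1.

Check the numerator P(z) = z^2 + z - 1 at each one:
  P(-I) = -2 - I ≠ 0, so z = -I is a (simple) pole.
  P(I) = -2 + I ≠ 0, so z = I is a (simple) pole.
  P(-1) = -1 ≠ 0, so z = -1 is a (simple) pole.

Poles of f: {-1, -I, I}

Final answer: {-1, -I, I}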